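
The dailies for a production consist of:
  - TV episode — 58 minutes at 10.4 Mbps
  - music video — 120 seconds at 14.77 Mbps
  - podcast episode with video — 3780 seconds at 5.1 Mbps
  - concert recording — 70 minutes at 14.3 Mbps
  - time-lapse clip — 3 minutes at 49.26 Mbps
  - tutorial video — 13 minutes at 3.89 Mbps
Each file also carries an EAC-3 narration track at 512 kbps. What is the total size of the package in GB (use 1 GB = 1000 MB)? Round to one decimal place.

Audio: 512 kbps = 0.512 Mbps.
TV episode: 10.912 Mbps × 3480 s = 37973.8 Mb
music video: 15.282 Mbps × 120 s = 1833.8 Mb
podcast episode with video: 5.612 Mbps × 3780 s = 21213.4 Mb
concert recording: 14.812 Mbps × 4200 s = 62210.4 Mb
time-lapse clip: 49.772 Mbps × 180 s = 8959.0 Mb
tutorial video: 4.402 Mbps × 780 s = 3433.6 Mb
Total: 135623.9 Mb = 16953.0 MB.
= 16.95 GB.

17.0 GB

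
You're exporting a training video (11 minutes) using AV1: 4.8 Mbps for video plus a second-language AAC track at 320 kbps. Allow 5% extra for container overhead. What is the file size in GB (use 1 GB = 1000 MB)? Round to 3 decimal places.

11 min = 660 s
Audio: 320 kbps = 0.320 Mbps.
Total bitrate: 4.8 + 0.320 = 5.120 Mbps.
Stream data: 5.120 Mbps × 660 s = 3379.2 Mb.
With 5% container overhead: ×1.05.
3,548 Mb ÷ 8 = 443.5 MB → 0.4435 GB.

0.444 GB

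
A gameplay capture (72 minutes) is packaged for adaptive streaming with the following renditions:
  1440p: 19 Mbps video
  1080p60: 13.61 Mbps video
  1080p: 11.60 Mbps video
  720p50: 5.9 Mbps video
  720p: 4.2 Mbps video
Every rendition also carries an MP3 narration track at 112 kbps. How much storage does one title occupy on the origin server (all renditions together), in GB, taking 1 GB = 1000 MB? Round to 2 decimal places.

72 min = 4320 s
Audio: 112 kbps = 0.112 Mbps.
Sum of rendition bitrates: (19+0.112) + (13.61+0.112) + (11.60+0.112) + (5.9+0.112) + (4.2+0.112) = 54.870 Mbps.
× 4320 s = 237,038 Mb = 29,630 MB = 29.63 GB.

29.63 GB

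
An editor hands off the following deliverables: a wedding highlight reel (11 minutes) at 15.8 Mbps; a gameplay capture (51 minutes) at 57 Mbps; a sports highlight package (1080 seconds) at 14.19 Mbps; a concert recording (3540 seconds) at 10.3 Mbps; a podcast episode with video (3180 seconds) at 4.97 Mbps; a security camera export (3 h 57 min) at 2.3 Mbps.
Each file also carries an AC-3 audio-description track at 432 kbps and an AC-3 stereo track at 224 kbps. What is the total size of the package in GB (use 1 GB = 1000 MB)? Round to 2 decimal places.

Audio total: 432 + 224 = 656 kbps = 0.656 Mbps.
wedding highlight reel: 16.456 Mbps × 660 s = 10861.0 Mb
gameplay capture: 57.656 Mbps × 3060 s = 176427.4 Mb
sports highlight package: 14.846 Mbps × 1080 s = 16033.7 Mb
concert recording: 10.956 Mbps × 3540 s = 38784.2 Mb
podcast episode with video: 5.626 Mbps × 3180 s = 17890.7 Mb
security camera export: 2.956 Mbps × 14220 s = 42034.3 Mb
Total: 302031.2 Mb = 37753.9 MB.
= 37.75 GB.

37.75 GB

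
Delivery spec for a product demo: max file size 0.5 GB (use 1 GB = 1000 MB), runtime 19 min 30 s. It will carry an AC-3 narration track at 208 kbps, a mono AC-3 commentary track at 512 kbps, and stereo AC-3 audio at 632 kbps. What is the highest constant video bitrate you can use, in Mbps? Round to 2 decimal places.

Budget: 0.5 GB = 4000.0 Mb.
19 min 30 s = 1170 s
Total bitrate budget: 4000.0 Mb / 1170 s = 3.419 Mbps.
Audio total: 208 + 512 + 632 = 1352 kbps = 1.352 Mbps.
Video: 3.419 − 1.352 = 2.067 Mbps.

2.07 Mbps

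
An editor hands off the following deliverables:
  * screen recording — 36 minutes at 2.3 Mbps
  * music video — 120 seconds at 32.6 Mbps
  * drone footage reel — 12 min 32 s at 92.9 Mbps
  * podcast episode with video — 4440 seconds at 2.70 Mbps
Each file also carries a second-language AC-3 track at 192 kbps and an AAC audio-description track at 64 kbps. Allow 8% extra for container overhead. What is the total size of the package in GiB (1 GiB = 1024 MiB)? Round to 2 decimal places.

Audio total: 192 + 64 = 256 kbps = 0.256 Mbps.
screen recording: 2.556 Mbps × 2160 s × 1.08 = 5962.6 Mb
music video: 32.856 Mbps × 120 s × 1.08 = 4258.1 Mb
drone footage reel: 93.156 Mbps × 752 s × 1.08 = 75657.6 Mb
podcast episode with video: 2.956 Mbps × 4440 s × 1.08 = 14174.6 Mb
Total: 100053.0 Mb = 12506.6 MB.
= 11.65 GiB.

11.65 GiB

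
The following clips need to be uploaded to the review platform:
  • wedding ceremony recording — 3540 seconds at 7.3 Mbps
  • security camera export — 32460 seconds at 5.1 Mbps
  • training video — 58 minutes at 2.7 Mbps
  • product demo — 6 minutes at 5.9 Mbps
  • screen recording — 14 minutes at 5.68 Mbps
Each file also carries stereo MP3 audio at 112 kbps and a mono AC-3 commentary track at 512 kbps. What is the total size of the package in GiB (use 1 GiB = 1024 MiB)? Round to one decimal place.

27.1 GiB

Audio total: 112 + 512 = 624 kbps = 0.624 Mbps.
wedding ceremony recording: 7.924 Mbps × 3540 s = 28051.0 Mb
security camera export: 5.724 Mbps × 32460 s = 185801.0 Mb
training video: 3.324 Mbps × 3480 s = 11567.5 Mb
product demo: 6.524 Mbps × 360 s = 2348.6 Mb
screen recording: 6.304 Mbps × 840 s = 5295.4 Mb
Total: 233063.5 Mb = 29132.9 MB.
= 27.13 GiB.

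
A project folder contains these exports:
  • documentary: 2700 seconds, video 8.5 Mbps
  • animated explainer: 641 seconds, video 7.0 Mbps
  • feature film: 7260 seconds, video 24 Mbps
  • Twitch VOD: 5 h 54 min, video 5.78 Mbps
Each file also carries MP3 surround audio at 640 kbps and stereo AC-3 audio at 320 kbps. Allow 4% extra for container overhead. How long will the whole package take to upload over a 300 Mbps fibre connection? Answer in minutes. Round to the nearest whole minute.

21 minutes

Audio total: 640 + 320 = 960 kbps = 0.960 Mbps.
documentary: 9.460 Mbps × 2700 s × 1.04 = 26563.7 Mb
animated explainer: 7.960 Mbps × 641 s × 1.04 = 5306.5 Mb
feature film: 24.960 Mbps × 7260 s × 1.04 = 188458.0 Mb
Twitch VOD: 6.740 Mbps × 21240 s × 1.04 = 148883.9 Mb
Total: 369212.0 Mb = 46151.5 MB.
At 300 Mbps: 369212.0 / 300 = 1231 s ≈ 20.5 minutes.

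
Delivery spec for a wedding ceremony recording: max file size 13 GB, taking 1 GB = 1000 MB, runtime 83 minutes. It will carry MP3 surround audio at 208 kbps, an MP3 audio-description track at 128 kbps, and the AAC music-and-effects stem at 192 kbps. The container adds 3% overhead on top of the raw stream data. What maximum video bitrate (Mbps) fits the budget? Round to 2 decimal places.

19.75 Mbps

Budget: 13 GB = 104000.0 Mb.
Stream payload after overhead: 104000.0 / 1.03 = 100970.9 Mb.
83 min = 4980 s
Total bitrate budget: 100970.9 Mb / 4980 s = 20.275 Mbps.
Audio total: 208 + 128 + 192 = 528 kbps = 0.528 Mbps.
Video: 20.275 − 0.528 = 19.747 Mbps.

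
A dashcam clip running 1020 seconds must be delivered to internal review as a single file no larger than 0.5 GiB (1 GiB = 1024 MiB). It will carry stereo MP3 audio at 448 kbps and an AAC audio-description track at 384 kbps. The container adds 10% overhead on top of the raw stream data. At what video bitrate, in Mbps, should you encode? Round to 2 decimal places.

Budget: 0.5 GiB = 4295.0 Mb.
Stream payload after overhead: 4295.0 / 1.10 = 3904.5 Mb.
Total bitrate budget: 3904.5 Mb / 1020 s = 3.828 Mbps.
Audio total: 448 + 384 = 832 kbps = 0.832 Mbps.
Video: 3.828 − 0.832 = 2.996 Mbps.

3.00 Mbps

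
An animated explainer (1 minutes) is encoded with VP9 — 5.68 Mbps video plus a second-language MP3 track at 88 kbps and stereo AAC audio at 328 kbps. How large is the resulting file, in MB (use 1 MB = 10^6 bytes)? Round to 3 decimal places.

Audio total: 88 + 328 = 416 kbps = 0.416 Mbps.
Total bitrate: 5.68 + 0.416 = 6.096 Mbps.
Stream data: 6.096 Mbps × 60 s = 365.8 Mb.
365.8 Mb ÷ 8 = 45.72 MB → 45.72 MB.

45.720 MB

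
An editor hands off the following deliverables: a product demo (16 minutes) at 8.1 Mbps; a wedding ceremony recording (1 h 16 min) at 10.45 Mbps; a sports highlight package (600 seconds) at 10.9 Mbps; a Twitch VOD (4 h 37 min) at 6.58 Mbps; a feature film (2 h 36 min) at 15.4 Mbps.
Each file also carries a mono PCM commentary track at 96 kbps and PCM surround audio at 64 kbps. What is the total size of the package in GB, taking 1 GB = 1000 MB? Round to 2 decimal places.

Audio total: 96 + 64 = 160 kbps = 0.160 Mbps.
product demo: 8.260 Mbps × 960 s = 7929.6 Mb
wedding ceremony recording: 10.610 Mbps × 4560 s = 48381.6 Mb
sports highlight package: 11.060 Mbps × 600 s = 6636.0 Mb
Twitch VOD: 6.740 Mbps × 16620 s = 112018.8 Mb
feature film: 15.560 Mbps × 9360 s = 145641.6 Mb
Total: 320607.6 Mb = 40075.9 MB.
= 40.08 GB.

40.08 GB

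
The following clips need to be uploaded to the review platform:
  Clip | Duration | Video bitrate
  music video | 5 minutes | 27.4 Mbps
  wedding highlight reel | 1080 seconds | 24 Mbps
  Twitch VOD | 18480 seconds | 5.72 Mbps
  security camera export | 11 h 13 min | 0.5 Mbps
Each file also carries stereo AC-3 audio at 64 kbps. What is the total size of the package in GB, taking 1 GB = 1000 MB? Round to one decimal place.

Audio: 64 kbps = 0.064 Mbps.
music video: 27.464 Mbps × 300 s = 8239.2 Mb
wedding highlight reel: 24.064 Mbps × 1080 s = 25989.1 Mb
Twitch VOD: 5.784 Mbps × 18480 s = 106888.3 Mb
security camera export: 0.564 Mbps × 40380 s = 22774.3 Mb
Total: 163891.0 Mb = 20486.4 MB.
= 20.49 GB.

20.5 GB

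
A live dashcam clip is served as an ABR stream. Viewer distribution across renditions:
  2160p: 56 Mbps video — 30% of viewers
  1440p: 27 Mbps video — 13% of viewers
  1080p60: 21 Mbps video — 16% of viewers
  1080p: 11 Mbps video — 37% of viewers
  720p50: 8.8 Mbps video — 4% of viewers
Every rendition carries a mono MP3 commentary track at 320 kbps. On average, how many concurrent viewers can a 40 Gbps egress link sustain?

1407

Audio: 320 kbps = 0.320 Mbps.
Average per-viewer bitrate: 0.30×56.320 + 0.13×27.320 + 0.16×21.320 + 0.37×11.320 + 0.04×9.120 = 28.412 Mbps.
40 Gbps = 40,000 Mbps; 40,000 / 28.412 = 1407.86 → 1407.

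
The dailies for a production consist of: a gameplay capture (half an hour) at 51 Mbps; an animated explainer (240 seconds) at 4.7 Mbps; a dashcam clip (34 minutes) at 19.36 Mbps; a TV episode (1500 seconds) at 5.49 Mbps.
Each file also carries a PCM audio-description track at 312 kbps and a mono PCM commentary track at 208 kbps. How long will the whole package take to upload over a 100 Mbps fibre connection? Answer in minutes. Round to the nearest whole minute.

24 minutes

Audio total: 312 + 208 = 520 kbps = 0.520 Mbps.
gameplay capture: 51.520 Mbps × 1800 s = 92736.0 Mb
animated explainer: 5.220 Mbps × 240 s = 1252.8 Mb
dashcam clip: 19.880 Mbps × 2040 s = 40555.2 Mb
TV episode: 6.010 Mbps × 1500 s = 9015.0 Mb
Total: 143559.0 Mb = 17944.9 MB.
At 100 Mbps: 143559.0 / 100 = 1436 s ≈ 23.9 minutes.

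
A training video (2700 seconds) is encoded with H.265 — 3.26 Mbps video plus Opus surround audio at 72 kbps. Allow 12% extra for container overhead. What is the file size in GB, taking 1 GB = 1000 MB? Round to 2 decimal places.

Audio: 72 kbps = 0.072 Mbps.
Total bitrate: 3.26 + 0.072 = 3.332 Mbps.
Stream data: 3.332 Mbps × 2700 s = 8996.4 Mb.
With 12% container overhead: ×1.12.
10,076 Mb ÷ 8 = 1,259 MB → 1.259 GB.

1.26 GB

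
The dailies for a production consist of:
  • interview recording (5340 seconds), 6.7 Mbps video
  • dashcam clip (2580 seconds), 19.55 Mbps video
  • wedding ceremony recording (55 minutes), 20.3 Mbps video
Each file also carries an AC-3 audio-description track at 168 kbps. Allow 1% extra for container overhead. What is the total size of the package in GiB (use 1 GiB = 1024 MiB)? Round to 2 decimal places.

Audio: 168 kbps = 0.168 Mbps.
interview recording: 6.868 Mbps × 5340 s × 1.01 = 37041.9 Mb
dashcam clip: 19.718 Mbps × 2580 s × 1.01 = 51381.2 Mb
wedding ceremony recording: 20.468 Mbps × 3300 s × 1.01 = 68219.8 Mb
Total: 156642.9 Mb = 19580.4 MB.
= 18.24 GiB.

18.24 GiB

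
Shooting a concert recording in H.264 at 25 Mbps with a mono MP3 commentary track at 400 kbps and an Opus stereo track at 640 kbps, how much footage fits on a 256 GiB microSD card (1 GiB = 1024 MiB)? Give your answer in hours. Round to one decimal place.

23.5 hours

Audio total: 400 + 640 = 1040 kbps = 1.040 Mbps.
Total bitrate: 25 + 1.040 = 26.040 Mbps.
Capacity: 256 GiB = 2,199,023 Mb.
Recording time: 2,199,023 / 26.040 = 84,448 s ≈ 23.5 hours.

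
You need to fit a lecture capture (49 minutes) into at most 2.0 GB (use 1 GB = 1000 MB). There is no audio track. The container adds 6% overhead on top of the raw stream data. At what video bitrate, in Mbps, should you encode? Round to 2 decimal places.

5.13 Mbps

Budget: 2.0 GB = 16000.0 Mb.
Stream payload after overhead: 16000.0 / 1.06 = 15094.3 Mb.
49 min = 2940 s
Total bitrate budget: 15094.3 Mb / 2940 s = 5.134 Mbps.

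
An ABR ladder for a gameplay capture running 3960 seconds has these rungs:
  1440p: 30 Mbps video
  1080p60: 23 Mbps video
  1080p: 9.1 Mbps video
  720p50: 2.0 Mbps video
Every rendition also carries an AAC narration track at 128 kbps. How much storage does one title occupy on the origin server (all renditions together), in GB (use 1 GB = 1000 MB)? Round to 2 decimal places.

31.98 GB

Audio: 128 kbps = 0.128 Mbps.
Sum of rendition bitrates: (30+0.128) + (23+0.128) + (9.1+0.128) + (2.0+0.128) = 64.612 Mbps.
× 3960 s = 255,864 Mb = 31,983 MB = 31.98 GB.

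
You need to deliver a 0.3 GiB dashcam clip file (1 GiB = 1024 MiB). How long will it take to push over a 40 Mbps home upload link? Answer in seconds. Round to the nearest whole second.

File: 0.3 GiB = 2577.0 Mb.
At 40 Mbps: 2577.0 / 40 = 64.4 s ≈ 64.4 seconds.

64 seconds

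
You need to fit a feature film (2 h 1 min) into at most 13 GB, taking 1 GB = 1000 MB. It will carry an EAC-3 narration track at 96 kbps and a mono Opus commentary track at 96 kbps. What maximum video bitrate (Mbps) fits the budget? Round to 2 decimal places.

14.13 Mbps

Budget: 13 GB = 104000.0 Mb.
2 h 1 min = 121 min = 7260 s
Total bitrate budget: 104000.0 Mb / 7260 s = 14.325 Mbps.
Audio total: 96 + 96 = 192 kbps = 0.192 Mbps.
Video: 14.325 − 0.192 = 14.133 Mbps.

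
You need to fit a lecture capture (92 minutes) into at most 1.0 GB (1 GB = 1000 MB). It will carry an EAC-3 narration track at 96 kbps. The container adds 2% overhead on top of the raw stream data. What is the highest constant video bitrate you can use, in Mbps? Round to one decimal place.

1.3 Mbps

Budget: 1.0 GB = 8000.0 Mb.
Stream payload after overhead: 8000.0 / 1.02 = 7843.1 Mb.
92 min = 5520 s
Total bitrate budget: 7843.1 Mb / 5520 s = 1.421 Mbps.
Audio: 96 kbps = 0.096 Mbps.
Video: 1.421 − 0.096 = 1.325 Mbps.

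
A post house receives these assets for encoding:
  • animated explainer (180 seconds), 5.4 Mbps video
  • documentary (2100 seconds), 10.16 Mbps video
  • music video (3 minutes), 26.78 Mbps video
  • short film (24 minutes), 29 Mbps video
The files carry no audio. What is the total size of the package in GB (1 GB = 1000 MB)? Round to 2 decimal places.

8.61 GB

animated explainer: 5.400 Mbps × 180 s = 972.0 Mb
documentary: 10.160 Mbps × 2100 s = 21336.0 Mb
music video: 26.780 Mbps × 180 s = 4820.4 Mb
short film: 29.000 Mbps × 1440 s = 41760.0 Mb
Total: 68888.4 Mb = 8611.0 MB.
= 8.611 GB.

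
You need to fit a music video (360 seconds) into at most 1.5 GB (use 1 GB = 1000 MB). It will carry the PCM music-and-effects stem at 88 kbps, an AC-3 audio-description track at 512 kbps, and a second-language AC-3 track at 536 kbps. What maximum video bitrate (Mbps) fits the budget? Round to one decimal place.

32.2 Mbps

Budget: 1.5 GB = 12000.0 Mb.
Total bitrate budget: 12000.0 Mb / 360 s = 33.333 Mbps.
Audio total: 88 + 512 + 536 = 1136 kbps = 1.136 Mbps.
Video: 33.333 − 1.136 = 32.197 Mbps.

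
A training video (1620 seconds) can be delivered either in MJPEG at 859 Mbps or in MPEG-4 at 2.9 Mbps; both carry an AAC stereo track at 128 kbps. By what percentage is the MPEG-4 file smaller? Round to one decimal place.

99.6%

Audio: 128 kbps = 0.128 Mbps.
MJPEG: 859.128 Mbps × 1620 s = 1391787.4 Mb = 173.973 GB.
MPEG-4: 3.028 Mbps × 1620 s = 4905.4 Mb = 0.613 GB.
Reduction: (1 − 0.613/173.973) × 100 = 99.65%.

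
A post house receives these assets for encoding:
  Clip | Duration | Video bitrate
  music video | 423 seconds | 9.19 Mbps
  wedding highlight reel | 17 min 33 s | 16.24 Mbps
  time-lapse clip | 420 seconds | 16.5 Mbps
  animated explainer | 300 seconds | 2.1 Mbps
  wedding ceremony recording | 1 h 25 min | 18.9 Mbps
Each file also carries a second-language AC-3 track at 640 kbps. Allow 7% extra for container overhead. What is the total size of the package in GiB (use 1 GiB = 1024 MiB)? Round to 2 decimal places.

16.14 GiB

Audio: 640 kbps = 0.640 Mbps.
music video: 9.830 Mbps × 423 s × 1.07 = 4449.2 Mb
wedding highlight reel: 16.880 Mbps × 1053 s × 1.07 = 19018.9 Mb
time-lapse clip: 17.140 Mbps × 420 s × 1.07 = 7702.7 Mb
animated explainer: 2.740 Mbps × 300 s × 1.07 = 879.5 Mb
wedding ceremony recording: 19.540 Mbps × 5100 s × 1.07 = 106629.8 Mb
Total: 138680.1 Mb = 17335.0 MB.
= 16.14 GiB.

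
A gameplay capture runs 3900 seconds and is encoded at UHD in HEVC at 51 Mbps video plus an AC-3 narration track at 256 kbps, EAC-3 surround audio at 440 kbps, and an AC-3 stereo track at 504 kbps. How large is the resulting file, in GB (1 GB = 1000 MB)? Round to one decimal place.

Audio total: 256 + 440 + 504 = 1200 kbps = 1.200 Mbps.
Total bitrate: 51 + 1.200 = 52.200 Mbps.
Stream data: 52.200 Mbps × 3900 s = 203580.0 Mb.
203,580 Mb ÷ 8 = 25,448 MB → 25.45 GB.

25.4 GB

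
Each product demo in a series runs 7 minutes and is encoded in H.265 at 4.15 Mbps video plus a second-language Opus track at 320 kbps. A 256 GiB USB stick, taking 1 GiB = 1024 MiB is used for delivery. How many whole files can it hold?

1171

7 min = 420 s
Audio: 320 kbps = 0.320 Mbps.
Total bitrate: 4.470 Mbps.
Per item: 4.470 Mbps × 420 s = 1,877 Mb = 234.7 MB.
Capacity: 256 GiB = 2,199,023 Mb; 1171.31 items → 1171 complete.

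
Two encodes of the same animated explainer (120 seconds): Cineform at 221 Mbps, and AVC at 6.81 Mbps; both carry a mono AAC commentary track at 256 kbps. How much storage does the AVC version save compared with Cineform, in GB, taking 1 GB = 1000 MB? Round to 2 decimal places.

Audio: 256 kbps = 0.256 Mbps.
Cineform: 221.256 Mbps × 120 s = 26550.7 Mb = 3.319 GB.
AVC: 7.066 Mbps × 120 s = 847.9 Mb = 0.106 GB.
Saving: 3.319 − 0.106 = 3.213 GB.

3.21 GB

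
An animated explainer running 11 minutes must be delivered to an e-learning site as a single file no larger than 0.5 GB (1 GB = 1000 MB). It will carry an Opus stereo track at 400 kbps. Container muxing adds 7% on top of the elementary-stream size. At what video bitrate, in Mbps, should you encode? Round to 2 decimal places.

Budget: 0.5 GB = 4000.0 Mb.
Stream payload after overhead: 4000.0 / 1.07 = 3738.3 Mb.
11 min = 660 s
Total bitrate budget: 3738.3 Mb / 660 s = 5.664 Mbps.
Audio: 400 kbps = 0.400 Mbps.
Video: 5.664 − 0.400 = 5.264 Mbps.

5.26 Mbps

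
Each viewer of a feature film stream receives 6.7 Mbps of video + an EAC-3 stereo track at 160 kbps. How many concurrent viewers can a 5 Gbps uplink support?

728

Audio: 160 kbps = 0.160 Mbps.
Per-viewer media rate: 6.860 Mbps.
5 Gbps = 5,000 Mbps; 5,000 / 6.860 = 728.86 → 728 viewers.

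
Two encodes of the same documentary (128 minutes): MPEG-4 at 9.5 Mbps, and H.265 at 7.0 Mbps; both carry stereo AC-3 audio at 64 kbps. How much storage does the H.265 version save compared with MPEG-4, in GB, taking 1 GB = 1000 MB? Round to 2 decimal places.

128 min = 7680 s
Audio: 64 kbps = 0.064 Mbps.
MPEG-4: 9.564 Mbps × 7680 s = 73451.5 Mb = 9.181 GB.
H.265: 7.064 Mbps × 7680 s = 54251.5 Mb = 6.781 GB.
Saving: 9.181 − 6.781 = 2.400 GB.

2.40 GB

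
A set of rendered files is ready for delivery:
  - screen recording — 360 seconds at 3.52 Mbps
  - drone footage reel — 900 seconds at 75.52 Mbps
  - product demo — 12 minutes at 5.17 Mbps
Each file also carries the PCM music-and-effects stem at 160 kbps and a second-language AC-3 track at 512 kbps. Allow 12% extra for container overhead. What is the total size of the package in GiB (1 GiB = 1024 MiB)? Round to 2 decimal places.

Audio total: 160 + 512 = 672 kbps = 0.672 Mbps.
screen recording: 4.192 Mbps × 360 s × 1.12 = 1690.2 Mb
drone footage reel: 76.192 Mbps × 900 s × 1.12 = 76801.5 Mb
product demo: 5.842 Mbps × 720 s × 1.12 = 4711.0 Mb
Total: 83202.7 Mb = 10400.3 MB.
= 9.686 GiB.

9.69 GiB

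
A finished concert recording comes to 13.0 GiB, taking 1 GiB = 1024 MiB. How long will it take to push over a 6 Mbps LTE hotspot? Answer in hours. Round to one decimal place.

File: 13.0 GiB = 111669.1 Mb.
At 6 Mbps: 111669.1 / 6 = 18611.5 s ≈ 5.17 hours.

5.2 hours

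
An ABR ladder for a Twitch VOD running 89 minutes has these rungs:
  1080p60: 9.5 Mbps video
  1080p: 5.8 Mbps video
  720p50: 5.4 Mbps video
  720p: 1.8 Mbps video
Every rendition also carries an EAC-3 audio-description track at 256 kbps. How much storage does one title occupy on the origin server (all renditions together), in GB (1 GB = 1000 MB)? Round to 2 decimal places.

15.70 GB

89 min = 5340 s
Audio: 256 kbps = 0.256 Mbps.
Sum of rendition bitrates: (9.5+0.256) + (5.8+0.256) + (5.4+0.256) + (1.8+0.256) = 23.524 Mbps.
× 5340 s = 125,618 Mb = 15,702 MB = 15.70 GB.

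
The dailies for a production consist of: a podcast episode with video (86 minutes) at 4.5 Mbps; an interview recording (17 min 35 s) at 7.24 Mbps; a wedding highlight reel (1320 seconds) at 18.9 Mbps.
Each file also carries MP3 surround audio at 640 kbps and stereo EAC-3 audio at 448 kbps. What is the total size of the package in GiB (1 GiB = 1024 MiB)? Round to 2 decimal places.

7.45 GiB

Audio total: 640 + 448 = 1088 kbps = 1.088 Mbps.
podcast episode with video: 5.588 Mbps × 5160 s = 28834.1 Mb
interview recording: 8.328 Mbps × 1055 s = 8786.0 Mb
wedding highlight reel: 19.988 Mbps × 1320 s = 26384.2 Mb
Total: 64004.3 Mb = 8000.5 MB.
= 7.451 GiB.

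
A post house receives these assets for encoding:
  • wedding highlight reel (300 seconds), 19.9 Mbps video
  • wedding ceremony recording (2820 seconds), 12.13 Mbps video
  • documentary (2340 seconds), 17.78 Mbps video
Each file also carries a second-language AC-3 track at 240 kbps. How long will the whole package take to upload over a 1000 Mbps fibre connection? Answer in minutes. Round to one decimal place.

Audio: 240 kbps = 0.240 Mbps.
wedding highlight reel: 20.140 Mbps × 300 s = 6042.0 Mb
wedding ceremony recording: 12.370 Mbps × 2820 s = 34883.4 Mb
documentary: 18.020 Mbps × 2340 s = 42166.8 Mb
Total: 83092.2 Mb = 10386.5 MB.
At 1000 Mbps: 83092.2 / 1000 = 83 s ≈ 1.38 minutes.

1.4 minutes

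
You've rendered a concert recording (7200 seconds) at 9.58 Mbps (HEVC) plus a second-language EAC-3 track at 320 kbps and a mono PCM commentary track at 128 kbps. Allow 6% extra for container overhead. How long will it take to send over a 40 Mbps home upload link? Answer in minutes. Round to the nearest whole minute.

32 minutes

Audio total: 320 + 128 = 448 kbps = 0.448 Mbps.
Total bitrate: 10.028 Mbps.
File: 10.028 Mbps × 7200 s = 72201.6 Mb.
With 6% container overhead: ×1.06. → 76533.7 Mb.
At 40 Mbps: 76533.7 / 40 = 1913.3 s ≈ 31.9 minutes.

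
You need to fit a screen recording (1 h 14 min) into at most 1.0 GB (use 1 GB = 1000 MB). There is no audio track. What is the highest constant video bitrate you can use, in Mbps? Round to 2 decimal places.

Budget: 1.0 GB = 8000.0 Mb.
1 h 14 min = 74 min = 4440 s
Total bitrate budget: 8000.0 Mb / 4440 s = 1.802 Mbps.

1.80 Mbps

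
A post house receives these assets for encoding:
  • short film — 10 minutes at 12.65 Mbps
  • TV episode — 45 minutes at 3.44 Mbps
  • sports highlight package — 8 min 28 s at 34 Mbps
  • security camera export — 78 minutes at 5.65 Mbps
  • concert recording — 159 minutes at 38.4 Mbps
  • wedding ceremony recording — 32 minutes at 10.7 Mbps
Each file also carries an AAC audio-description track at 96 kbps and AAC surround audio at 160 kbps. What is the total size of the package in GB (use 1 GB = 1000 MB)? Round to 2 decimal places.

Audio total: 96 + 160 = 256 kbps = 0.256 Mbps.
short film: 12.906 Mbps × 600 s = 7743.6 Mb
TV episode: 3.696 Mbps × 2700 s = 9979.2 Mb
sports highlight package: 34.256 Mbps × 508 s = 17402.0 Mb
security camera export: 5.906 Mbps × 4680 s = 27640.1 Mb
concert recording: 38.656 Mbps × 9540 s = 368778.2 Mb
wedding ceremony recording: 10.956 Mbps × 1920 s = 21035.5 Mb
Total: 452578.7 Mb = 56572.3 MB.
= 56.57 GB.

56.57 GB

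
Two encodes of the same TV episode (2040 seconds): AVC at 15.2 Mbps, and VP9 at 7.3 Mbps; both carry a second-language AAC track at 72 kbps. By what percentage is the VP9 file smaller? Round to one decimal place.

Audio: 72 kbps = 0.072 Mbps.
AVC: 15.272 Mbps × 2040 s = 31154.9 Mb = 3.627 GiB.
VP9: 7.372 Mbps × 2040 s = 15038.9 Mb = 1.751 GiB.
Reduction: (1 − 1.751/3.627) × 100 = 51.73%.

51.7%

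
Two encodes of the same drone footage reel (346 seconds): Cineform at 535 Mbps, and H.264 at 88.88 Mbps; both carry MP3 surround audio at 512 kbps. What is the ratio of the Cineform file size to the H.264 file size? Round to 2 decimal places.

Audio: 512 kbps = 0.512 Mbps.
Cineform: 535.512 Mbps × 346 s = 185287.2 Mb = 21.570 GiB.
H.264: 89.392 Mbps × 346 s = 30929.6 Mb = 3.601 GiB.
Ratio: 21.570 / 3.601 = 5.991.

5.99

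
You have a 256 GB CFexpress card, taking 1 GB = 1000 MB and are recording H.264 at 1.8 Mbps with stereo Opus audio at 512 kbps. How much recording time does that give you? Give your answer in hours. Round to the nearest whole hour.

Audio: 512 kbps = 0.512 Mbps.
Total bitrate: 1.8 + 0.512 = 2.312 Mbps.
Capacity: 256 GB = 2,048,000 Mb.
Recording time: 2,048,000 / 2.312 = 885,813 s ≈ 246 hours.

246 hours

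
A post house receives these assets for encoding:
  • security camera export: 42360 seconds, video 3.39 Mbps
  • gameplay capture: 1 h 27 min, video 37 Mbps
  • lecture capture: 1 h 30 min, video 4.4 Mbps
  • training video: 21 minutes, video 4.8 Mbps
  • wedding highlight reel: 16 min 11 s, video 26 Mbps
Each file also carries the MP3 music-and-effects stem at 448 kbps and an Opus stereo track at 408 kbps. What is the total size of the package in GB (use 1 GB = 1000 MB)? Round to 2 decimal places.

54.88 GB

Audio total: 448 + 408 = 856 kbps = 0.856 Mbps.
security camera export: 4.246 Mbps × 42360 s = 179860.6 Mb
gameplay capture: 37.856 Mbps × 5220 s = 197608.3 Mb
lecture capture: 5.256 Mbps × 5400 s = 28382.4 Mb
training video: 5.656 Mbps × 1260 s = 7126.6 Mb
wedding highlight reel: 26.856 Mbps × 971 s = 26077.2 Mb
Total: 439055.0 Mb = 54881.9 MB.
= 54.88 GB.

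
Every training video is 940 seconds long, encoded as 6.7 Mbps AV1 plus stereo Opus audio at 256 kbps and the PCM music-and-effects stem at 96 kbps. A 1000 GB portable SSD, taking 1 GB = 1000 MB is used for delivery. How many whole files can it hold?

Audio total: 256 + 96 = 352 kbps = 0.352 Mbps.
Total bitrate: 7.052 Mbps.
Per item: 7.052 Mbps × 940 s = 6,629 Mb = 828.6 MB.
Capacity: 1000 GB = 8,000,000 Mb; 1206.84 items → 1206 complete.

1206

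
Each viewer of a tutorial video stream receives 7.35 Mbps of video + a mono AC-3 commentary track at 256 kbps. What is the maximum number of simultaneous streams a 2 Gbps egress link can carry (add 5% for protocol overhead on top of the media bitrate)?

250

Audio: 256 kbps = 0.256 Mbps.
Per-viewer media rate: 7.606 Mbps.
On the wire with 5% overhead: 7.986 Mbps.
2 Gbps = 2,000 Mbps; 2,000 / 7.986 = 250.43 → 250 viewers.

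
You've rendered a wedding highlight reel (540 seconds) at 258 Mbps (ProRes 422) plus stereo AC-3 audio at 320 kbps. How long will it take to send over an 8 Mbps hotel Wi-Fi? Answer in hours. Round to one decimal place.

4.8 hours

Audio: 320 kbps = 0.320 Mbps.
Total bitrate: 258.320 Mbps.
File: 258.320 Mbps × 540 s = 139492.8 Mb.
At 8 Mbps: 139492.8 / 8 = 17436.6 s ≈ 4.84 hours.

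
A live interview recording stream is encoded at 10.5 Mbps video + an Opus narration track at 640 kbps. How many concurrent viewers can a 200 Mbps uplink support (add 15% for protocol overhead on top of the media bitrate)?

Audio: 640 kbps = 0.640 Mbps.
Per-viewer media rate: 11.140 Mbps.
On the wire with 15% overhead: 12.811 Mbps.
200 Mbps = 200.0 Mbps; 200.0 / 12.811 = 15.61 → 15 viewers.

15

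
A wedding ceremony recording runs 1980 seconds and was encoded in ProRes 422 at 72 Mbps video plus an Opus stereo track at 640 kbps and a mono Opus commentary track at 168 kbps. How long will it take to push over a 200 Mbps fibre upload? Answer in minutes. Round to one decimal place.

12.0 minutes

Audio total: 640 + 168 = 808 kbps = 0.808 Mbps.
Total bitrate: 72.808 Mbps.
File: 72.808 Mbps × 1980 s = 144159.8 Mb.
At 200 Mbps: 144159.8 / 200 = 720.8 s ≈ 12 minutes.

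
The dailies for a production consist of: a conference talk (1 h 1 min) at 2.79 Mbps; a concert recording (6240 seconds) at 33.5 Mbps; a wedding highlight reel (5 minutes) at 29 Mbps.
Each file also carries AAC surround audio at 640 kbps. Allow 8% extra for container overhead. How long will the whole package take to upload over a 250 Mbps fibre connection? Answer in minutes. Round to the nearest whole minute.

Audio: 640 kbps = 0.640 Mbps.
conference talk: 3.430 Mbps × 3660 s × 1.08 = 13558.1 Mb
concert recording: 34.140 Mbps × 6240 s × 1.08 = 230076.3 Mb
wedding highlight reel: 29.640 Mbps × 300 s × 1.08 = 9603.4 Mb
Total: 253237.8 Mb = 31654.7 MB.
At 250 Mbps: 253237.8 / 250 = 1013 s ≈ 16.9 minutes.

17 minutes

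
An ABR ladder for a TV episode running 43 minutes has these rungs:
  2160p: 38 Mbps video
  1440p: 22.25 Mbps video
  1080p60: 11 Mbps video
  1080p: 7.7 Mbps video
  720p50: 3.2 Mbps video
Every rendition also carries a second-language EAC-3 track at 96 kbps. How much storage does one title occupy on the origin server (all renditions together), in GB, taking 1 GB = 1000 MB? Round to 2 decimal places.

26.65 GB

43 min = 2580 s
Audio: 96 kbps = 0.096 Mbps.
Sum of rendition bitrates: (38+0.096) + (22.25+0.096) + (11+0.096) + (7.7+0.096) + (3.2+0.096) = 82.630 Mbps.
× 2580 s = 213,185 Mb = 26,648 MB = 26.65 GB.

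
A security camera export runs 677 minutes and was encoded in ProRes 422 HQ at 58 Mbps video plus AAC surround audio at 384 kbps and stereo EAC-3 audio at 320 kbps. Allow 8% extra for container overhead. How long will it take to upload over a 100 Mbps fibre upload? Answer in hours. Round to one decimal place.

677 min = 40620 s
Audio total: 384 + 320 = 704 kbps = 0.704 Mbps.
Total bitrate: 58.704 Mbps.
File: 58.704 Mbps × 40620 s = 2384556.5 Mb.
With 8% container overhead: ×1.08. → 2575321.0 Mb.
At 100 Mbps: 2575321.0 / 100 = 25753.2 s ≈ 7.15 hours.

7.2 hours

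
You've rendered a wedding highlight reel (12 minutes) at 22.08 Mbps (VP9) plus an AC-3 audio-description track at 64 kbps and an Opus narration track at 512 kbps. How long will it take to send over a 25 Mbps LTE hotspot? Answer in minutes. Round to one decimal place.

10.9 minutes

12 min = 720 s
Audio total: 64 + 512 = 576 kbps = 0.576 Mbps.
Total bitrate: 22.656 Mbps.
File: 22.656 Mbps × 720 s = 16312.3 Mb.
At 25 Mbps: 16312.3 / 25 = 652.5 s ≈ 10.9 minutes.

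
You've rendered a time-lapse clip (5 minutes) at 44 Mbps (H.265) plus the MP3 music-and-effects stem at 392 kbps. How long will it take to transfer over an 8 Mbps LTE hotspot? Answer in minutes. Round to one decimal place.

27.7 minutes

5 min = 300 s
Audio: 392 kbps = 0.392 Mbps.
Total bitrate: 44.392 Mbps.
File: 44.392 Mbps × 300 s = 13317.6 Mb.
At 8 Mbps: 13317.6 / 8 = 1664.7 s ≈ 27.7 minutes.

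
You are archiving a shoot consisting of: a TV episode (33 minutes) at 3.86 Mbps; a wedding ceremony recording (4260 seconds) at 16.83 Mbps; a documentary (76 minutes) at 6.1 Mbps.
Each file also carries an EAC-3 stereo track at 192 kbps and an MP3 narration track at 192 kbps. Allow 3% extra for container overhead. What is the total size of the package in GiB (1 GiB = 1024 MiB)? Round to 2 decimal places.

13.35 GiB

Audio total: 192 + 192 = 384 kbps = 0.384 Mbps.
TV episode: 4.244 Mbps × 1980 s × 1.03 = 8655.2 Mb
wedding ceremony recording: 17.214 Mbps × 4260 s × 1.03 = 75531.6 Mb
documentary: 6.484 Mbps × 4560 s × 1.03 = 30454.1 Mb
Total: 114640.9 Mb = 14330.1 MB.
= 13.35 GiB.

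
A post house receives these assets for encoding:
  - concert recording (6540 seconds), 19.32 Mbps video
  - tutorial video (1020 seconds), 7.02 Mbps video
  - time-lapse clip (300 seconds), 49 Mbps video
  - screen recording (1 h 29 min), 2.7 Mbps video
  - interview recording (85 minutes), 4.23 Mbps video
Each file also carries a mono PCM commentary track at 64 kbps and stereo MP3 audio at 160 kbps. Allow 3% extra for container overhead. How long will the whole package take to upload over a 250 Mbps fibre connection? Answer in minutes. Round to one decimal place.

Audio total: 64 + 160 = 224 kbps = 0.224 Mbps.
concert recording: 19.544 Mbps × 6540 s × 1.03 = 131652.3 Mb
tutorial video: 7.244 Mbps × 1020 s × 1.03 = 7610.5 Mb
time-lapse clip: 49.224 Mbps × 300 s × 1.03 = 15210.2 Mb
screen recording: 2.924 Mbps × 5340 s × 1.03 = 16082.6 Mb
interview recording: 4.454 Mbps × 5100 s × 1.03 = 23396.9 Mb
Total: 193952.5 Mb = 24244.1 MB.
At 250 Mbps: 193952.5 / 250 = 776 s ≈ 12.9 minutes.

12.9 minutes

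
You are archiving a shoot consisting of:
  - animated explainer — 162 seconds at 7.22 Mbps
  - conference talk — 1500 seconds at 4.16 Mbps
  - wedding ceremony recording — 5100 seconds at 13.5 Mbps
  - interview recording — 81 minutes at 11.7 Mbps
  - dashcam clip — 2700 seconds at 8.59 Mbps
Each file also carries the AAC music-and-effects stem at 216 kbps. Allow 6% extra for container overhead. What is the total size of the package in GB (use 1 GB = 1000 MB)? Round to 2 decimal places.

21.12 GB

Audio: 216 kbps = 0.216 Mbps.
animated explainer: 7.436 Mbps × 162 s × 1.06 = 1276.9 Mb
conference talk: 4.376 Mbps × 1500 s × 1.06 = 6957.8 Mb
wedding ceremony recording: 13.716 Mbps × 5100 s × 1.06 = 74148.7 Mb
interview recording: 11.916 Mbps × 4860 s × 1.06 = 61386.5 Mb
dashcam clip: 8.806 Mbps × 2700 s × 1.06 = 25202.8 Mb
Total: 168972.7 Mb = 21121.6 MB.
= 21.12 GB.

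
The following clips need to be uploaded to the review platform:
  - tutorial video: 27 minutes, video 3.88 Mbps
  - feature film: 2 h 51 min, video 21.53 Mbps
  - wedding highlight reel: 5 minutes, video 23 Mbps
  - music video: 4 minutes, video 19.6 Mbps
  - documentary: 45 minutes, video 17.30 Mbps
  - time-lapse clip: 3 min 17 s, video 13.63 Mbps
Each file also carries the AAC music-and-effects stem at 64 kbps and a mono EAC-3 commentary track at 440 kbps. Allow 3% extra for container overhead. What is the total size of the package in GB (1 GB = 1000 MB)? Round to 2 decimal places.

Audio total: 64 + 440 = 504 kbps = 0.504 Mbps.
tutorial video: 4.384 Mbps × 1620 s × 1.03 = 7315.1 Mb
feature film: 22.034 Mbps × 10260 s × 1.03 = 232850.9 Mb
wedding highlight reel: 23.504 Mbps × 300 s × 1.03 = 7262.7 Mb
music video: 20.104 Mbps × 240 s × 1.03 = 4969.7 Mb
documentary: 17.804 Mbps × 2700 s × 1.03 = 49512.9 Mb
time-lapse clip: 14.134 Mbps × 197 s × 1.03 = 2867.9 Mb
Total: 304779.3 Mb = 38097.4 MB.
= 38.10 GB.

38.10 GB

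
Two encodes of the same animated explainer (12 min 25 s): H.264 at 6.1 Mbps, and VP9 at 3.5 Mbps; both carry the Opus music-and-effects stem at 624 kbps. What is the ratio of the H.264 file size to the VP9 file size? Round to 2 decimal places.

12 min 25 s = 745 s
Audio: 624 kbps = 0.624 Mbps.
H.264: 6.724 Mbps × 745 s = 5009.4 Mb = 0.583 GiB.
VP9: 4.124 Mbps × 745 s = 3072.4 Mb = 0.358 GiB.
Ratio: 0.583 / 0.358 = 1.630.

1.63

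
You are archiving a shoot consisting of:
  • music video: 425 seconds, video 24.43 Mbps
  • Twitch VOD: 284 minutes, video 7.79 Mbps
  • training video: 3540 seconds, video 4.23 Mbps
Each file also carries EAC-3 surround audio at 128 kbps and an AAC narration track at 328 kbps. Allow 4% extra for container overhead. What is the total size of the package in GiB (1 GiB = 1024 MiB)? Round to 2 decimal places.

Audio total: 128 + 328 = 456 kbps = 0.456 Mbps.
music video: 24.886 Mbps × 425 s × 1.04 = 10999.6 Mb
Twitch VOD: 8.246 Mbps × 17040 s × 1.04 = 146132.3 Mb
training video: 4.686 Mbps × 3540 s × 1.04 = 17252.0 Mb
Total: 174383.9 Mb = 21798.0 MB.
= 20.30 GiB.

20.30 GiB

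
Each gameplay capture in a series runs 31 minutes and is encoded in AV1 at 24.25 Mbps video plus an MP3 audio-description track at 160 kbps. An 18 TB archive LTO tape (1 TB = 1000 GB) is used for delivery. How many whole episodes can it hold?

3171

31 min = 1860 s
Audio: 160 kbps = 0.160 Mbps.
Total bitrate: 24.410 Mbps.
Per item: 24.410 Mbps × 1860 s = 45,403 Mb = 5,675 MB.
Capacity: 18 TB = 144,000,000 Mb; 3171.62 items → 3171 complete.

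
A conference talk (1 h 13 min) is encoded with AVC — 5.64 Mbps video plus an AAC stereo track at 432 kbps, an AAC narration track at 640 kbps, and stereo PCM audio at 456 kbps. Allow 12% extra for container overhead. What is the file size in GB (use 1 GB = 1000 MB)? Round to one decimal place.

1 h 13 min = 73 min = 4380 s
Audio total: 432 + 640 + 456 = 1528 kbps = 1.528 Mbps.
Total bitrate: 5.64 + 1.528 = 7.168 Mbps.
Stream data: 7.168 Mbps × 4380 s = 31395.8 Mb.
With 12% container overhead: ×1.12.
35,163 Mb ÷ 8 = 4,395 MB → 4.395 GB.

4.4 GB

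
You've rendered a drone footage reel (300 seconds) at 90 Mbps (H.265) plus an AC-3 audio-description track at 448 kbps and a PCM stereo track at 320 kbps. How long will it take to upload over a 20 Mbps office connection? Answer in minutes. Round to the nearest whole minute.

Audio total: 448 + 320 = 768 kbps = 0.768 Mbps.
Total bitrate: 90.768 Mbps.
File: 90.768 Mbps × 300 s = 27230.4 Mb.
At 20 Mbps: 27230.4 / 20 = 1361.5 s ≈ 22.7 minutes.

23 minutes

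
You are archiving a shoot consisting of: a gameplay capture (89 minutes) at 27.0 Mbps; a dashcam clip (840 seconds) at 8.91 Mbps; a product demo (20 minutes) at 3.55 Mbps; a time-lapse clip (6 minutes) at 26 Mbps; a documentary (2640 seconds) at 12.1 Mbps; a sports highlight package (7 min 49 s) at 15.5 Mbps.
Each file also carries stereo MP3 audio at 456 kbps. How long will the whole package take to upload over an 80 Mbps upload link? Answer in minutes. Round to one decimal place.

43.6 minutes

Audio: 456 kbps = 0.456 Mbps.
gameplay capture: 27.456 Mbps × 5340 s = 146615.0 Mb
dashcam clip: 9.366 Mbps × 840 s = 7867.4 Mb
product demo: 4.006 Mbps × 1200 s = 4807.2 Mb
time-lapse clip: 26.456 Mbps × 360 s = 9524.2 Mb
documentary: 12.556 Mbps × 2640 s = 33147.8 Mb
sports highlight package: 15.956 Mbps × 469 s = 7483.4 Mb
Total: 209445.0 Mb = 26180.6 MB.
At 80 Mbps: 209445.0 / 80 = 2618 s ≈ 43.6 minutes.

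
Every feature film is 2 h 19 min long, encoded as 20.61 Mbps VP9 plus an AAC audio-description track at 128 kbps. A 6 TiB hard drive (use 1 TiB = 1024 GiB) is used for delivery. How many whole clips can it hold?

2 h 19 min = 139 min = 8340 s
Audio: 128 kbps = 0.128 Mbps.
Total bitrate: 20.738 Mbps.
Per item: 20.738 Mbps × 8340 s = 172,955 Mb = 21,619 MB.
Capacity: 6 TiB = 52,776,558 Mb; 305.15 items → 305 complete.

305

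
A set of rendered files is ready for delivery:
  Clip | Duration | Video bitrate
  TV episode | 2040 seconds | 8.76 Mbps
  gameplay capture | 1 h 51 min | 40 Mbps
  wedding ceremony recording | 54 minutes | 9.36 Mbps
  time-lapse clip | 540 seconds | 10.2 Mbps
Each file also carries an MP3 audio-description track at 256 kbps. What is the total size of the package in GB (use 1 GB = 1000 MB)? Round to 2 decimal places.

40.41 GB

Audio: 256 kbps = 0.256 Mbps.
TV episode: 9.016 Mbps × 2040 s = 18392.6 Mb
gameplay capture: 40.256 Mbps × 6660 s = 268105.0 Mb
wedding ceremony recording: 9.616 Mbps × 3240 s = 31155.8 Mb
time-lapse clip: 10.456 Mbps × 540 s = 5646.2 Mb
Total: 323299.7 Mb = 40412.5 MB.
= 40.41 GB.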